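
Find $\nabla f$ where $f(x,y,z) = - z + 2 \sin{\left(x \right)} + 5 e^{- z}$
(2*cos(x), 0, -1 - 5*exp(-z))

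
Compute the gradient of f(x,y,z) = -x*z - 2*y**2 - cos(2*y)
(-z, -4*y + 2*sin(2*y), -x)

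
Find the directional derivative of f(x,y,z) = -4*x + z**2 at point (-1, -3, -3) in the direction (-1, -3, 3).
-14*sqrt(19)/19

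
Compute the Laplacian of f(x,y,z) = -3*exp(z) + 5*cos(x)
-3*exp(z) - 5*cos(x)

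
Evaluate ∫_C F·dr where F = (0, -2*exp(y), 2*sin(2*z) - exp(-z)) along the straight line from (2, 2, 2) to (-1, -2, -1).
cos(4) - 3*exp(-2) - cos(2) + E + 2*exp(2)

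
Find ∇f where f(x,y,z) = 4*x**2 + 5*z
(8*x, 0, 5)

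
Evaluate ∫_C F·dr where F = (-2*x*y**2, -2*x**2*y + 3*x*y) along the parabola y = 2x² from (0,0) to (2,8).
-512/5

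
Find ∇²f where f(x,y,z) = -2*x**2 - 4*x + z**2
-2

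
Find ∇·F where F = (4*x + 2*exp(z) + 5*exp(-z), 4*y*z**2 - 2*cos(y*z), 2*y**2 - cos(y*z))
y*sin(y*z) + 4*z**2 + 2*z*sin(y*z) + 4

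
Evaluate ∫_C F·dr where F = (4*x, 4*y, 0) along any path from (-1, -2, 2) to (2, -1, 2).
0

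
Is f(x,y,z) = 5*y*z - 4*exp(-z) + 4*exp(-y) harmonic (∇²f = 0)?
No, ∇²f = -4*exp(-z) + 4*exp(-y)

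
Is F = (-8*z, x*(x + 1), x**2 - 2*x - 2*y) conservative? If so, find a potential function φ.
No, ∇×F = (-2, -2*x - 6, 2*x + 1) ≠ 0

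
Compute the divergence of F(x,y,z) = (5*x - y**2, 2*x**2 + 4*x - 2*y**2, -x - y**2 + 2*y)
5 - 4*y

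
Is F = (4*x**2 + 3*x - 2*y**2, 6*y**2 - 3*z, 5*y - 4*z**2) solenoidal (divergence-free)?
No, ∇·F = 8*x + 12*y - 8*z + 3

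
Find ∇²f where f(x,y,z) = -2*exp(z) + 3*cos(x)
-2*exp(z) - 3*cos(x)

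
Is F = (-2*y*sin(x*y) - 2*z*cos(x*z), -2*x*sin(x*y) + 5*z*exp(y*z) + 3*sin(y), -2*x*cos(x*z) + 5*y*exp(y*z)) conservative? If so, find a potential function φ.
Yes, F is conservative. φ = 5*exp(y*z) - 2*sin(x*z) - 3*cos(y) + 2*cos(x*y)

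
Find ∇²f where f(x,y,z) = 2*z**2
4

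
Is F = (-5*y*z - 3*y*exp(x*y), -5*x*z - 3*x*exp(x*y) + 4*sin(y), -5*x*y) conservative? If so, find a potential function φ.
Yes, F is conservative. φ = -5*x*y*z - 3*exp(x*y) - 4*cos(y)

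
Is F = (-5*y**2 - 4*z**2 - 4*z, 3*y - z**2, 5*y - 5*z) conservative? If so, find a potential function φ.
No, ∇×F = (2*z + 5, -8*z - 4, 10*y) ≠ 0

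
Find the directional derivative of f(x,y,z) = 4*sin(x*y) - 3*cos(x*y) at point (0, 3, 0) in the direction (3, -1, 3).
36*sqrt(19)/19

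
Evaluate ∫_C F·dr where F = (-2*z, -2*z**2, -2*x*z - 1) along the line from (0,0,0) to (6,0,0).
0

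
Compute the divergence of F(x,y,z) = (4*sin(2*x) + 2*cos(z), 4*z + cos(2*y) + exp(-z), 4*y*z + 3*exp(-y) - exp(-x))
4*y - 2*sin(2*y) + 8*cos(2*x)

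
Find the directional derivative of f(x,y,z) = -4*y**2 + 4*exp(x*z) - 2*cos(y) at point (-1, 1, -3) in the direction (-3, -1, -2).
sqrt(14)*(-sin(1) + 4 + 22*exp(3))/7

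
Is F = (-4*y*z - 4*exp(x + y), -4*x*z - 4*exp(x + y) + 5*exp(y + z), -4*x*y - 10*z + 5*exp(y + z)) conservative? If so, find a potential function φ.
Yes, F is conservative. φ = -4*x*y*z - 5*z**2 - 4*exp(x + y) + 5*exp(y + z)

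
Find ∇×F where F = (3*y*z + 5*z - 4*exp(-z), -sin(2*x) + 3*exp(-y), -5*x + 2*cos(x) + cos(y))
(-sin(y), 3*y + 2*sin(x) + 10 + 4*exp(-z), -3*z - 2*cos(2*x))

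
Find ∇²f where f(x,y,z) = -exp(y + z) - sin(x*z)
x**2*sin(x*z) + z**2*sin(x*z) - 2*exp(y + z)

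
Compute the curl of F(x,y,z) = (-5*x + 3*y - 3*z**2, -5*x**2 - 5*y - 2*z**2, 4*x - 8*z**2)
(4*z, -6*z - 4, -10*x - 3)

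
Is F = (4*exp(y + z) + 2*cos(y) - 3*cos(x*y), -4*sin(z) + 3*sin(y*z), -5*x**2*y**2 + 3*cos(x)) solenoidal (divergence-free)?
No, ∇·F = 3*y*sin(x*y) + 3*z*cos(y*z)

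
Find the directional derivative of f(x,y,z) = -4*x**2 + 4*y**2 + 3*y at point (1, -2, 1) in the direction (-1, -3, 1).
47*sqrt(11)/11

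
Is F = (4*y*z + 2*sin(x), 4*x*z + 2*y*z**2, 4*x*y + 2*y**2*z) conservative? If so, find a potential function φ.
Yes, F is conservative. φ = 4*x*y*z + y**2*z**2 - 2*cos(x)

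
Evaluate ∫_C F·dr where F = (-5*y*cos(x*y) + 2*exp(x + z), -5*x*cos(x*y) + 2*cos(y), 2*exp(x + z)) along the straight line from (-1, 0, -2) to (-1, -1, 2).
-7*sin(1) - 2*exp(-3) + 2*E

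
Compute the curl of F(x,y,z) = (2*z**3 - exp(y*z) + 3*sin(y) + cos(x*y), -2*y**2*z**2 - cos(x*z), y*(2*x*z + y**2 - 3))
(2*x*z - x*sin(x*z) + 4*y**2*z + 3*y**2 - 3, -2*y*z - y*exp(y*z) + 6*z**2, x*sin(x*y) + z*exp(y*z) + z*sin(x*z) - 3*cos(y))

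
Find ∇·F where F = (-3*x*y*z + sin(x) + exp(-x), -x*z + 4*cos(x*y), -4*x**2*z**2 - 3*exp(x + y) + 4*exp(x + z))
-8*x**2*z - 4*x*sin(x*y) - 3*y*z + 4*exp(x + z) + cos(x) - exp(-x)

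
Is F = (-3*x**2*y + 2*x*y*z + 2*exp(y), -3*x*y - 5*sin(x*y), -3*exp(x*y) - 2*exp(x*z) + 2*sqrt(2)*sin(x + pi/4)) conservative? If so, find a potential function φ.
No, ∇×F = (-3*x*exp(x*y), 2*x*y + 3*y*exp(x*y) + 2*z*exp(x*z) - 2*sqrt(2)*cos(x + pi/4), 3*x**2 - 2*x*z - 5*y*cos(x*y) - 3*y - 2*exp(y)) ≠ 0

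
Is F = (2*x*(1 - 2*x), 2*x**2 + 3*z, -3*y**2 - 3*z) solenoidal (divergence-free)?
No, ∇·F = -8*x - 1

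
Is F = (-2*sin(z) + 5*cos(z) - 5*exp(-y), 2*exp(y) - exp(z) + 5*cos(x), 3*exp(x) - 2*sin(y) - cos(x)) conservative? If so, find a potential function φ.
No, ∇×F = (exp(z) - 2*cos(y), -3*exp(x) - sin(x) - 5*sin(z) - 2*cos(z), -5*sin(x) - 5*exp(-y)) ≠ 0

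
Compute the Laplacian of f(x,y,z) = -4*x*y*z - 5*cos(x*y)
5*(x**2 + y**2)*cos(x*y)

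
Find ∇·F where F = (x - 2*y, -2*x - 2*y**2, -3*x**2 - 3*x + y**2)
1 - 4*y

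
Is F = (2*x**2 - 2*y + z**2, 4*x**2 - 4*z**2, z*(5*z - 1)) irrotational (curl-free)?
No, ∇×F = (8*z, 2*z, 8*x + 2)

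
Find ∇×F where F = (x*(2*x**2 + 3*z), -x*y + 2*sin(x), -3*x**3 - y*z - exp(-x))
(-z, 9*x**2 + 3*x - exp(-x), -y + 2*cos(x))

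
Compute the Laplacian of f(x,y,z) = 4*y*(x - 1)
0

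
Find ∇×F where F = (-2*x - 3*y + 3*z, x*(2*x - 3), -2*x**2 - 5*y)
(-5, 4*x + 3, 4*x)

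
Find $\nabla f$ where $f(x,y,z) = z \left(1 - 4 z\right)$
(0, 0, 1 - 8*z)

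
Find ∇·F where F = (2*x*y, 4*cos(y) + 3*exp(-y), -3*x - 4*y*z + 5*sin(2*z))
-2*y - 4*sin(y) + 10*cos(2*z) - 3*exp(-y)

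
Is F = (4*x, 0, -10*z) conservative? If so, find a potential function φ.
Yes, F is conservative. φ = 2*x**2 - 5*z**2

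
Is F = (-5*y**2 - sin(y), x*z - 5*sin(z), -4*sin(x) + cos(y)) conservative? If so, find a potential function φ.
No, ∇×F = (-x - sin(y) + 5*cos(z), 4*cos(x), 10*y + z + cos(y)) ≠ 0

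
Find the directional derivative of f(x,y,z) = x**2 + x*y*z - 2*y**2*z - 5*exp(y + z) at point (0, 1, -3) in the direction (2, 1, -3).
sqrt(14)*(5 + 6*exp(2))*exp(-2)/7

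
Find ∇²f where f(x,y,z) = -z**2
-2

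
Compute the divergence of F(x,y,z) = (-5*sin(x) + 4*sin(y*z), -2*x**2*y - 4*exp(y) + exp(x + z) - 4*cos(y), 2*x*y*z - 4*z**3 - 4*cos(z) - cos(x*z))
-2*x**2 + 2*x*y + x*sin(x*z) - 12*z**2 - 4*exp(y) + 4*sin(y) + 4*sin(z) - 5*cos(x)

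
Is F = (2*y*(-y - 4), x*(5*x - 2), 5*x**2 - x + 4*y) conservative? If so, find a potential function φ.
No, ∇×F = (4, 1 - 10*x, 10*x + 4*y + 6) ≠ 0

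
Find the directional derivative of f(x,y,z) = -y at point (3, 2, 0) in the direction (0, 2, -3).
-2*sqrt(13)/13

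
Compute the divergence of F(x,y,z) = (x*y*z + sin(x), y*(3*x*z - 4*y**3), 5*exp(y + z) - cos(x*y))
3*x*z - 16*y**3 + y*z + 5*exp(y + z) + cos(x)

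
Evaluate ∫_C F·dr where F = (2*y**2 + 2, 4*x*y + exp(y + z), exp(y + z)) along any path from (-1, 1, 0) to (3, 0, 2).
-E + exp(2) + 10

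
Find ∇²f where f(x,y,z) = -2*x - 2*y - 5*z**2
-10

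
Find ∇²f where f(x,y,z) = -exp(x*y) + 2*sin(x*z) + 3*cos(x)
-x**2*exp(x*y) - 2*x**2*sin(x*z) - y**2*exp(x*y) - 2*z**2*sin(x*z) - 3*cos(x)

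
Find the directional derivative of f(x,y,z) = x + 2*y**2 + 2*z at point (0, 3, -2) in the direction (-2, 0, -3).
-8*sqrt(13)/13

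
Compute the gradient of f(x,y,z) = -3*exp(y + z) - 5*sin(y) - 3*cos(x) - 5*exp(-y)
(3*sin(x), -3*exp(y + z) - 5*cos(y) + 5*exp(-y), -3*exp(y + z))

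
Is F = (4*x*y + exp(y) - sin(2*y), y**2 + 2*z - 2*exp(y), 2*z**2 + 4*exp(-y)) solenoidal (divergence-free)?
No, ∇·F = 6*y + 4*z - 2*exp(y)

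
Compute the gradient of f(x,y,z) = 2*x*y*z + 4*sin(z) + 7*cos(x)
(2*y*z - 7*sin(x), 2*x*z, 2*x*y + 4*cos(z))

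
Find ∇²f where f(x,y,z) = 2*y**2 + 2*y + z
4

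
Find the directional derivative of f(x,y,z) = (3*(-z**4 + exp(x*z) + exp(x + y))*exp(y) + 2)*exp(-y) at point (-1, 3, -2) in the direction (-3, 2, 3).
sqrt(22)*(-2 + 3*exp(5) + 144*exp(3))*exp(-3)/11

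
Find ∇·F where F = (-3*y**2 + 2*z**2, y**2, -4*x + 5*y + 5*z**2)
2*y + 10*z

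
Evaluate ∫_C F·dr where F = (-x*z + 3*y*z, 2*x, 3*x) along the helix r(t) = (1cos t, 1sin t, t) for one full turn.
3*pi*(1 - 2*pi)/2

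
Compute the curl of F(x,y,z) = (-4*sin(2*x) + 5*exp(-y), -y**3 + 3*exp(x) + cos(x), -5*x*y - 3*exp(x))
(-5*x, 5*y + 3*exp(x), 3*exp(x) - sin(x) + 5*exp(-y))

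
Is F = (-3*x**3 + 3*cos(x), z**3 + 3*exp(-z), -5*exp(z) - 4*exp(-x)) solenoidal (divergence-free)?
No, ∇·F = -9*x**2 - 5*exp(z) - 3*sin(x)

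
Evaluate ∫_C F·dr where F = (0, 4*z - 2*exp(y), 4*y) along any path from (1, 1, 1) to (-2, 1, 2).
4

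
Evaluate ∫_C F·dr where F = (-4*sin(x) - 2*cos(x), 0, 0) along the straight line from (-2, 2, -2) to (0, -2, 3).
-2*sin(2) - 4*cos(2) + 4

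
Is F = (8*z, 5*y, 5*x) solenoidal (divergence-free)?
No, ∇·F = 5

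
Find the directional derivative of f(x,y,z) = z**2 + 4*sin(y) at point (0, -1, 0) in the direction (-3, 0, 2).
0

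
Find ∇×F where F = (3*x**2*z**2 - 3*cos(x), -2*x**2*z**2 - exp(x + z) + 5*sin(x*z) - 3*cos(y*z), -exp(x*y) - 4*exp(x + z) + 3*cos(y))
(4*x**2*z - x*exp(x*y) - 5*x*cos(x*z) - 3*y*sin(y*z) + exp(x + z) - 3*sin(y), 6*x**2*z + y*exp(x*y) + 4*exp(x + z), -4*x*z**2 + 5*z*cos(x*z) - exp(x + z))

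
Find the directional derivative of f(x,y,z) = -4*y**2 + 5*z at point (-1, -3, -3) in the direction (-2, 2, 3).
63*sqrt(17)/17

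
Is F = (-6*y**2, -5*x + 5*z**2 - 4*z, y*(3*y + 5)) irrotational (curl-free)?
No, ∇×F = (6*y - 10*z + 9, 0, 12*y - 5)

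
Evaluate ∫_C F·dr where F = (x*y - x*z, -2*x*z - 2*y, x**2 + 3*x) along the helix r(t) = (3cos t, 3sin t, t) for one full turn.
9*pi*(1 - 4*pi)/2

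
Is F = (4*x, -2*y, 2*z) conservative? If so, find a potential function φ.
Yes, F is conservative. φ = 2*x**2 - y**2 + z**2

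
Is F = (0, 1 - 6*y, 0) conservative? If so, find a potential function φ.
Yes, F is conservative. φ = y*(1 - 3*y)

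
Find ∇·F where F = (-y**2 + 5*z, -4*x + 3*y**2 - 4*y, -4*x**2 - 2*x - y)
6*y - 4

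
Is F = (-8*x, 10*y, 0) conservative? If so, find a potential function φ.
Yes, F is conservative. φ = -4*x**2 + 5*y**2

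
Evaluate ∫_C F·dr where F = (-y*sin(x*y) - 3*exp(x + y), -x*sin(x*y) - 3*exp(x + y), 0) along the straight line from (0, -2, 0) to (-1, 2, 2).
-3*E - 1 + cos(2) + 3*exp(-2)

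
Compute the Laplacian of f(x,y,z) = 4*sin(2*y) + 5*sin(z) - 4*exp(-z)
-16*sin(2*y) - 5*sin(z) - 4*exp(-z)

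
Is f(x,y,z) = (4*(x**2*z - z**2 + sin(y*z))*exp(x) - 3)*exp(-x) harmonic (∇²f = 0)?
No, ∇²f = -4*y**2*sin(y*z) - 4*z**2*sin(y*z) + 8*z - 8 - 3*exp(-x)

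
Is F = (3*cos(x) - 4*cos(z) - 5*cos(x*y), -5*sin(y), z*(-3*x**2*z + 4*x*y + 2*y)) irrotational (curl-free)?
No, ∇×F = (2*z*(2*x + 1), 2*z*(3*x*z - 2*y) + 4*sin(z), -5*x*sin(x*y))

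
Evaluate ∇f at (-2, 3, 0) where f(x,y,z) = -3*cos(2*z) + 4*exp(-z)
(0, 0, -4)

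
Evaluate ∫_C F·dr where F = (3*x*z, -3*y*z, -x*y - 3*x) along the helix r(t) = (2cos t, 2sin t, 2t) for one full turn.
24*pi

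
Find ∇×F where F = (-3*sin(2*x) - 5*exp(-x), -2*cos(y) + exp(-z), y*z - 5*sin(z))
(z + exp(-z), 0, 0)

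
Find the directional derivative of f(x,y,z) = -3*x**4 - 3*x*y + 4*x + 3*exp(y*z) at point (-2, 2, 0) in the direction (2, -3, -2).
158*sqrt(17)/17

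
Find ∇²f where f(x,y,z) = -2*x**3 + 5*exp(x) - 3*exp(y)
-12*x + 5*exp(x) - 3*exp(y)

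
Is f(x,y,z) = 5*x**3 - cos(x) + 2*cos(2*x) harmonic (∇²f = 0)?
No, ∇²f = 30*x + cos(x) - 8*cos(2*x)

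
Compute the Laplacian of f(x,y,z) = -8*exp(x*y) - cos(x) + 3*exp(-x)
-8*x**2*exp(x*y) - 8*y**2*exp(x*y) + cos(x) + 3*exp(-x)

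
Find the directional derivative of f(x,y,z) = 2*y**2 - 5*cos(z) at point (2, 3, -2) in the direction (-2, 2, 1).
8 - 5*sin(2)/3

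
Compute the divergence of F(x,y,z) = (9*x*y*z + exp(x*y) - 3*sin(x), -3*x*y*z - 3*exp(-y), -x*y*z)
-x*y - 3*x*z + 9*y*z + y*exp(x*y) - 3*cos(x) + 3*exp(-y)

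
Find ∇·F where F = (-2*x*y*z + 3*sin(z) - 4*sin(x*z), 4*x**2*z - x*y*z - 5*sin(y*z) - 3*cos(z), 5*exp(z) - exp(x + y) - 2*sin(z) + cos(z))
-x*z - 2*y*z - 4*z*cos(x*z) - 5*z*cos(y*z) + 5*exp(z) - sin(z) - 2*cos(z)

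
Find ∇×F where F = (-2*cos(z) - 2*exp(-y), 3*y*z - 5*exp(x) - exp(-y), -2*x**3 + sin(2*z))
(-3*y, 6*x**2 + 2*sin(z), -5*exp(x) - 2*exp(-y))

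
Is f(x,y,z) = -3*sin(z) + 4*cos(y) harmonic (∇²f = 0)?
No, ∇²f = 3*sin(z) - 4*cos(y)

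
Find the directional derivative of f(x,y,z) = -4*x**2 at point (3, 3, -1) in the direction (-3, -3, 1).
72*sqrt(19)/19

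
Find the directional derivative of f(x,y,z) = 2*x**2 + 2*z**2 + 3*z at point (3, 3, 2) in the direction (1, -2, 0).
12*sqrt(5)/5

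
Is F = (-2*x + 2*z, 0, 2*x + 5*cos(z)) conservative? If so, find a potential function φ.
Yes, F is conservative. φ = -x**2 + 2*x*z + 5*sin(z)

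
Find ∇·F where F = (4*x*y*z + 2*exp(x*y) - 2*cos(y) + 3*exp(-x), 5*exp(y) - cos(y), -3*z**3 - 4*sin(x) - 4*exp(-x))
4*y*z + 2*y*exp(x*y) - 9*z**2 + 5*exp(y) + sin(y) - 3*exp(-x)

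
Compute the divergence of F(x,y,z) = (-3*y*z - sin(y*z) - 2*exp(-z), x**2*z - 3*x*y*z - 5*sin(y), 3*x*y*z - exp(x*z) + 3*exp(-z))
3*x*y - 3*x*z - x*exp(x*z) - 5*cos(y) - 3*exp(-z)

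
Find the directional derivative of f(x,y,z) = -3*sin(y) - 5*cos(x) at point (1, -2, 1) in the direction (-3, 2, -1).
-3*sqrt(14)*(2*cos(2) + 5*sin(1))/14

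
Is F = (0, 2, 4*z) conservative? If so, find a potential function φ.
Yes, F is conservative. φ = 2*y + 2*z**2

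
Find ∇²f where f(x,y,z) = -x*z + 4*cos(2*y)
-16*cos(2*y)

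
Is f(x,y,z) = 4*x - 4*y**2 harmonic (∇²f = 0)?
No, ∇²f = -8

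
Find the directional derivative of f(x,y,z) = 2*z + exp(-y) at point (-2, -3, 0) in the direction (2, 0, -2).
-sqrt(2)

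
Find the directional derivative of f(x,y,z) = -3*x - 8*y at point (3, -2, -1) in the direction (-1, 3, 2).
-3*sqrt(14)/2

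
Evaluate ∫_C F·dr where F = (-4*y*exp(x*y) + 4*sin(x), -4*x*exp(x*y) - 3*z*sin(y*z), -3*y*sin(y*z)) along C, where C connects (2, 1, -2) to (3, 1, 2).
-4*exp(3) + 4*cos(2) - 4*cos(3) + 4*exp(2)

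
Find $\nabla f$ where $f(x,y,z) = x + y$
(1, 1, 0)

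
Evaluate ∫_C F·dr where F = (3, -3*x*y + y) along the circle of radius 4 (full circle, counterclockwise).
0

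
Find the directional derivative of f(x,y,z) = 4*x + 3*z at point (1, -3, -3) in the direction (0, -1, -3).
-9*sqrt(10)/10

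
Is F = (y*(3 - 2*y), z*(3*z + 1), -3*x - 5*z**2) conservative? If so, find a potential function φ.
No, ∇×F = (-6*z - 1, 3, 4*y - 3) ≠ 0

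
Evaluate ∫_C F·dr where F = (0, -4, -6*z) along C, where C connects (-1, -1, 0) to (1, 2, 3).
-39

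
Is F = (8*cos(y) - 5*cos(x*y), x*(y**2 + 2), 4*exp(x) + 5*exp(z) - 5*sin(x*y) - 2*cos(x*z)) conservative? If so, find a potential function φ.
No, ∇×F = (-5*x*cos(x*y), 5*y*cos(x*y) - 2*z*sin(x*z) - 4*exp(x), -5*x*sin(x*y) + y**2 + 8*sin(y) + 2) ≠ 0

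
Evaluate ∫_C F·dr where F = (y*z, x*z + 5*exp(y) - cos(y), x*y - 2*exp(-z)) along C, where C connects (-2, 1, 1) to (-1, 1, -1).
3 + 4*sinh(1)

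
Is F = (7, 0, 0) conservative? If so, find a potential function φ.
Yes, F is conservative. φ = 7*x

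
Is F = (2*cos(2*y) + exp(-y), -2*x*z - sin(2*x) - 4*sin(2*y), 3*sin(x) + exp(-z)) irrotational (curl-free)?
No, ∇×F = (2*x, -3*cos(x), -2*z + 4*sin(2*y) - 2*cos(2*x) + exp(-y))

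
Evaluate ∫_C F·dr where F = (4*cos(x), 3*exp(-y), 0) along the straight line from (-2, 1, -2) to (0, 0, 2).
-3 + 3*exp(-1) + 4*sin(2)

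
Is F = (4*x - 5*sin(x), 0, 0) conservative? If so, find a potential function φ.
Yes, F is conservative. φ = 2*x**2 + 5*cos(x)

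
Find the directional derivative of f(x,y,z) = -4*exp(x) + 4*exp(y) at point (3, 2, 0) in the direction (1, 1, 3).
4*sqrt(11)*(1 - E)*exp(2)/11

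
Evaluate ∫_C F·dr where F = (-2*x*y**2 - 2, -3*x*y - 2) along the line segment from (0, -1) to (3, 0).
-8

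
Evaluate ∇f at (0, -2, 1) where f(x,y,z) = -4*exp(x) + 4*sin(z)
(-4, 0, 4*cos(1))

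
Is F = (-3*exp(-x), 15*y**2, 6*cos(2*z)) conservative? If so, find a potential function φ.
Yes, F is conservative. φ = 5*y**3 + 3*sin(2*z) + 3*exp(-x)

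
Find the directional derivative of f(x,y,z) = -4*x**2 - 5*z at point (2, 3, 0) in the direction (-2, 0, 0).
16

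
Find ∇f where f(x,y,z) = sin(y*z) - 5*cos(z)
(0, z*cos(y*z), y*cos(y*z) + 5*sin(z))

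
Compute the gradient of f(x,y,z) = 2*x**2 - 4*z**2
(4*x, 0, -8*z)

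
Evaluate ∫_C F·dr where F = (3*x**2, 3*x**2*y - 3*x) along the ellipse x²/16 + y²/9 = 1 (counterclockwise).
-36*pi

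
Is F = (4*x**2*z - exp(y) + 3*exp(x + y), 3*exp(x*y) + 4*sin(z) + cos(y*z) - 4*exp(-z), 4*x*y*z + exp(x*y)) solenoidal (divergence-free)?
No, ∇·F = 4*x*y + 8*x*z + 3*x*exp(x*y) - z*sin(y*z) + 3*exp(x + y)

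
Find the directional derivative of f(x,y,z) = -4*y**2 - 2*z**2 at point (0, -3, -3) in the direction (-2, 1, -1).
2*sqrt(6)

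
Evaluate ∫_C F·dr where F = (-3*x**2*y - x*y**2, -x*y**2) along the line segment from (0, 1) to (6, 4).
-1917/2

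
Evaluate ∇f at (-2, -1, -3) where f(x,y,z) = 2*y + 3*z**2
(0, 2, -18)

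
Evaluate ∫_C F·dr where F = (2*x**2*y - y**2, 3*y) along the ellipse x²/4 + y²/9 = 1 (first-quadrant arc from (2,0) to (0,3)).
51/2 - 3*pi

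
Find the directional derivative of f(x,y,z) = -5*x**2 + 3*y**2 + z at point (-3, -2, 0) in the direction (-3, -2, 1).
-65*sqrt(14)/14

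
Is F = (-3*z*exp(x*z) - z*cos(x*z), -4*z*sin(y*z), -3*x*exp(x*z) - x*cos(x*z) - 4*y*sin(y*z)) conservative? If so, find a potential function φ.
Yes, F is conservative. φ = -3*exp(x*z) - sin(x*z) + 4*cos(y*z)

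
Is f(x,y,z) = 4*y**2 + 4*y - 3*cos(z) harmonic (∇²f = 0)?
No, ∇²f = 3*cos(z) + 8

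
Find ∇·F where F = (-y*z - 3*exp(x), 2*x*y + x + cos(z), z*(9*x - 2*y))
11*x - 2*y - 3*exp(x)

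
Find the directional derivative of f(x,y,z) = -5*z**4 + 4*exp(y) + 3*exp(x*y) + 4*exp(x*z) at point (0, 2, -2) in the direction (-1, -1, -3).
2*sqrt(11)*(-239 - 2*exp(2))/11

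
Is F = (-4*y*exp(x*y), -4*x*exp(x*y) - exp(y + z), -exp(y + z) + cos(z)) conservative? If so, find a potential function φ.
Yes, F is conservative. φ = -4*exp(x*y) - exp(y + z) + sin(z)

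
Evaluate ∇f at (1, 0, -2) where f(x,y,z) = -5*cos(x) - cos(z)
(5*sin(1), 0, -sin(2))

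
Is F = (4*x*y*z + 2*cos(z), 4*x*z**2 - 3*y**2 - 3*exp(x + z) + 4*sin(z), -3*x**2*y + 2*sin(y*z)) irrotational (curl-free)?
No, ∇×F = (-3*x**2 - 8*x*z + 2*z*cos(y*z) + 3*exp(x + z) - 4*cos(z), 10*x*y - 2*sin(z), -4*x*z + 4*z**2 - 3*exp(x + z))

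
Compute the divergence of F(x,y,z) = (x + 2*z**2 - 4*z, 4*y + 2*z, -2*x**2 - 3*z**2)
5 - 6*z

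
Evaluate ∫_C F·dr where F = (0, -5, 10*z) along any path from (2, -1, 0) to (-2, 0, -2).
15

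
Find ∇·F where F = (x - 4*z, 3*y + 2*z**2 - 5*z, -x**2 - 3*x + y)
4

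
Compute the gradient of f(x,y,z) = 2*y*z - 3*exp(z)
(0, 2*z, 2*y - 3*exp(z))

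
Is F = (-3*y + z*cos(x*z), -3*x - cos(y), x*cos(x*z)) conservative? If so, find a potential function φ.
Yes, F is conservative. φ = -3*x*y - sin(y) + sin(x*z)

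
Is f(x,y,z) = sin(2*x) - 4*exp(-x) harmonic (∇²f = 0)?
No, ∇²f = -4*sin(2*x) - 4*exp(-x)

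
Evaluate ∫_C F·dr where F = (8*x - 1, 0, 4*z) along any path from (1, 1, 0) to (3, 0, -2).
38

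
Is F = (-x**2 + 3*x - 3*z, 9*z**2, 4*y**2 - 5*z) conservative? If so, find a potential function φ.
No, ∇×F = (8*y - 18*z, -3, 0) ≠ 0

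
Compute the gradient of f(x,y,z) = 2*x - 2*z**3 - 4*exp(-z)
(2, 0, -6*z**2 + 4*exp(-z))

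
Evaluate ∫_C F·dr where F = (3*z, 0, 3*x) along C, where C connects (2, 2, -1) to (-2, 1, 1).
0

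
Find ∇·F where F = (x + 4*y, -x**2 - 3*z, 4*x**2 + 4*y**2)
1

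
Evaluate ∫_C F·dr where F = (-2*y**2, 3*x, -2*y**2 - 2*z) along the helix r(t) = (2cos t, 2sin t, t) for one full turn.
4*pi*(1 - pi)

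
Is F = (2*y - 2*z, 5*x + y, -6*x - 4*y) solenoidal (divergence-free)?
No, ∇·F = 1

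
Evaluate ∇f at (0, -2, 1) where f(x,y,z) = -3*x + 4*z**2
(-3, 0, 8)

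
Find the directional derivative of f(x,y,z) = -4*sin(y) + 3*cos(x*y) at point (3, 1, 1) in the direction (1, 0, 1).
-3*sqrt(2)*sin(3)/2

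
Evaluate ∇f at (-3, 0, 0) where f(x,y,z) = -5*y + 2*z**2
(0, -5, 0)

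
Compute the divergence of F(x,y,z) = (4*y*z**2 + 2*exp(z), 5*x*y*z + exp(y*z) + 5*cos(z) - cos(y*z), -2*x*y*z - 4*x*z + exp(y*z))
-2*x*y + 5*x*z - 4*x + y*exp(y*z) + z*exp(y*z) + z*sin(y*z)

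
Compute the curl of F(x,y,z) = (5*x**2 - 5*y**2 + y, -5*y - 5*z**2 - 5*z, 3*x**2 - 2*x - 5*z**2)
(10*z + 5, 2 - 6*x, 10*y - 1)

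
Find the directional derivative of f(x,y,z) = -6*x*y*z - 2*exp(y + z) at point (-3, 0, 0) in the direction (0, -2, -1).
6*sqrt(5)/5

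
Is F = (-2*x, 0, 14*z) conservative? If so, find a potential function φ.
Yes, F is conservative. φ = -x**2 + 7*z**2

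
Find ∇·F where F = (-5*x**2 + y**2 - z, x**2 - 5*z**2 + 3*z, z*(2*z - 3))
-10*x + 4*z - 3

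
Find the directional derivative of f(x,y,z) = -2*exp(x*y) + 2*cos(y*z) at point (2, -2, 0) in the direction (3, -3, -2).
12*sqrt(22)*exp(-4)/11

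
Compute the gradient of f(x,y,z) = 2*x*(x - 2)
(4*x - 4, 0, 0)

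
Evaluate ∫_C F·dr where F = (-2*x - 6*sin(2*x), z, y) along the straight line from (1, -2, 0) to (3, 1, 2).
-6 - 3*cos(2) + 3*cos(6)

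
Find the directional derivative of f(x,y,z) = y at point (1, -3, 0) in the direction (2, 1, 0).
sqrt(5)/5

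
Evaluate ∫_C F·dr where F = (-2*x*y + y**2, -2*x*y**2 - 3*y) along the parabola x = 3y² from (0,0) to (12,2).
-1254/5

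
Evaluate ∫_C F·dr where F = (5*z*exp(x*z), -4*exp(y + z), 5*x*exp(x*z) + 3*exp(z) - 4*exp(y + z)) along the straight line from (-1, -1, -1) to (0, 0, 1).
-6*E - 3*exp(-1) + 4*exp(-2) + 5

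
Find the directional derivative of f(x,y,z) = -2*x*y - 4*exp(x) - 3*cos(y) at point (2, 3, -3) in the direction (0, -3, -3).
sqrt(2)*(4 - 3*sin(3))/2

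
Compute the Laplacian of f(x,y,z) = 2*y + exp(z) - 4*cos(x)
exp(z) + 4*cos(x)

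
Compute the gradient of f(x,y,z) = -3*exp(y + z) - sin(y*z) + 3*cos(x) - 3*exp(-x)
(-3*sin(x) + 3*exp(-x), -z*cos(y*z) - 3*exp(y + z), -y*cos(y*z) - 3*exp(y + z))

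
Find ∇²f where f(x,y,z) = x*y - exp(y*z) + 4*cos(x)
-y**2*exp(y*z) - z**2*exp(y*z) - 4*cos(x)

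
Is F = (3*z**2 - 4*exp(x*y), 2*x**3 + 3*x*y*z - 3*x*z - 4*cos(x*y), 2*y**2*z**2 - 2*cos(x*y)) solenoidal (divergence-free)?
No, ∇·F = 3*x*z + 4*x*sin(x*y) + 4*y**2*z - 4*y*exp(x*y)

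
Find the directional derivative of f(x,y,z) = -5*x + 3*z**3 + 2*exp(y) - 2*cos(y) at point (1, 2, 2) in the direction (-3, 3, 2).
3*sqrt(22)*(2*sin(2) + 2*exp(2) + 29)/22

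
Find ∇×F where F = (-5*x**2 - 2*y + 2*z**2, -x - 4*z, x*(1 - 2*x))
(4, 4*x + 4*z - 1, 1)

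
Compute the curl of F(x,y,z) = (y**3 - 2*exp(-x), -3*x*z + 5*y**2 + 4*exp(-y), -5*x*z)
(3*x, 5*z, -3*y**2 - 3*z)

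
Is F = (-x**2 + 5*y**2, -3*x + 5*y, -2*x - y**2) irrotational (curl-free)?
No, ∇×F = (-2*y, 2, -10*y - 3)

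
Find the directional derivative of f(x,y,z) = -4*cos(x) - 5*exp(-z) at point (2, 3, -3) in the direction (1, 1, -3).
sqrt(11)*(-15*exp(3) + 4*sin(2))/11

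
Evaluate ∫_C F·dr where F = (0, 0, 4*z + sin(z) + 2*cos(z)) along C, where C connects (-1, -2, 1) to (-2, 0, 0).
-3 - 2*sin(1) + cos(1)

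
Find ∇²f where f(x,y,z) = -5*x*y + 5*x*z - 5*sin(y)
5*sin(y)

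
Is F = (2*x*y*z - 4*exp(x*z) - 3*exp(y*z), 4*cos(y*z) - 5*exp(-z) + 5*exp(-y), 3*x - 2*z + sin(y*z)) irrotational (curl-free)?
No, ∇×F = (4*y*sin(y*z) + z*cos(y*z) - 5*exp(-z), 2*x*y - 4*x*exp(x*z) - 3*y*exp(y*z) - 3, z*(-2*x + 3*exp(y*z)))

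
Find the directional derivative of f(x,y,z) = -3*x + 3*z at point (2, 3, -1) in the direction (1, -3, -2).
-9*sqrt(14)/14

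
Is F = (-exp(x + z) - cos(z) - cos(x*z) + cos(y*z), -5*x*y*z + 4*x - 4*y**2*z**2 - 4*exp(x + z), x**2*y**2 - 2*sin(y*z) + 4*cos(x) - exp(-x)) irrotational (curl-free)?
No, ∇×F = (2*x**2*y + 5*x*y + 8*y**2*z - 2*z*cos(y*z) + 4*exp(x + z), -2*x*y**2 + x*sin(x*z) - y*sin(y*z) - exp(x + z) + 4*sin(x) + sin(z) - exp(-x), -5*y*z + z*sin(y*z) - 4*exp(x + z) + 4)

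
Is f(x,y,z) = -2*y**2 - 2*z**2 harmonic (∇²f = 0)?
No, ∇²f = -8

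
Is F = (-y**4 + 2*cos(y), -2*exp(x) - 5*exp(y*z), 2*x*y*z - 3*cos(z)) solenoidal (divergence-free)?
No, ∇·F = 2*x*y - 5*z*exp(y*z) + 3*sin(z)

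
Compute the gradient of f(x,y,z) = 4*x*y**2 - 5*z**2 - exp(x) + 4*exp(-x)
(4*y**2 - exp(x) - 4*exp(-x), 8*x*y, -10*z)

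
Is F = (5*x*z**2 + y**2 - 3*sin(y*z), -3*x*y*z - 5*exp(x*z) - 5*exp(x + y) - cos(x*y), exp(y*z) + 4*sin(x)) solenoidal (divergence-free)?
No, ∇·F = -3*x*z + x*sin(x*y) + y*exp(y*z) + 5*z**2 - 5*exp(x + y)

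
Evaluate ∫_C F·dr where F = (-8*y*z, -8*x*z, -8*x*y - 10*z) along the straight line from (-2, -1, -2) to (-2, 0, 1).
-17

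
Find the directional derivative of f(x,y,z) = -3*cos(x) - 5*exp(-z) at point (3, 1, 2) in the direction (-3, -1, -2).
-sqrt(14)*(9*exp(2)*sin(3) + 10)*exp(-2)/14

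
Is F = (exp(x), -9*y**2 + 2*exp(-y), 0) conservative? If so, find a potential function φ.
Yes, F is conservative. φ = -3*y**3 + exp(x) - 2*exp(-y)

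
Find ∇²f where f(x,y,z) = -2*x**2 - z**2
-6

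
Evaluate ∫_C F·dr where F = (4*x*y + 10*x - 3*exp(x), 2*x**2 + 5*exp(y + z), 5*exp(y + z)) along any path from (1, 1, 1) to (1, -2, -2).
-5*exp(2) - 6 + 5*exp(-4)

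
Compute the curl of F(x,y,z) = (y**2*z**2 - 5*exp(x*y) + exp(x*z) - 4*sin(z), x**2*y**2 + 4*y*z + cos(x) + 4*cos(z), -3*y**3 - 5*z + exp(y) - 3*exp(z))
(-9*y**2 - 4*y + exp(y) + 4*sin(z), x*exp(x*z) + 2*y**2*z - 4*cos(z), 2*x*y**2 + 5*x*exp(x*y) - 2*y*z**2 - sin(x))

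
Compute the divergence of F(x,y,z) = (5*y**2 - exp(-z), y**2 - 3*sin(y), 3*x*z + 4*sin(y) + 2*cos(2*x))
3*x + 2*y - 3*cos(y)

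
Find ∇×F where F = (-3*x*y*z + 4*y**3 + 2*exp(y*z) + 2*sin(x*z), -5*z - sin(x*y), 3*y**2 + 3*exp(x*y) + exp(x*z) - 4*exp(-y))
(3*x*exp(x*y) + 6*y + 5 + 4*exp(-y), -3*x*y + 2*x*cos(x*z) - 3*y*exp(x*y) + 2*y*exp(y*z) - z*exp(x*z), 3*x*z - 12*y**2 - y*cos(x*y) - 2*z*exp(y*z))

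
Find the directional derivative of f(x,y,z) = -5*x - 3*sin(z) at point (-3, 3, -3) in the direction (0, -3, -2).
6*sqrt(13)*cos(3)/13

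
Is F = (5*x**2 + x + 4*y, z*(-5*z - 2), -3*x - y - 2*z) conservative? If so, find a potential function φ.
No, ∇×F = (10*z + 1, 3, -4) ≠ 0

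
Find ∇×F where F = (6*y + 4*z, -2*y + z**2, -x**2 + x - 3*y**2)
(-6*y - 2*z, 2*x + 3, -6)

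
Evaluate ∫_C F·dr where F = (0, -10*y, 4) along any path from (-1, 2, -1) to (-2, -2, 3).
16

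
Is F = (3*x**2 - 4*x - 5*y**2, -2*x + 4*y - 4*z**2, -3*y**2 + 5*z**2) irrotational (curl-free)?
No, ∇×F = (-6*y + 8*z, 0, 10*y - 2)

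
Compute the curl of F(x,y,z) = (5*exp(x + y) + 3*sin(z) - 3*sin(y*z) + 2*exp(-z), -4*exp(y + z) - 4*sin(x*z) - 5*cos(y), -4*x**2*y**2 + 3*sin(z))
(-8*x**2*y + 4*x*cos(x*z) + 4*exp(y + z), 8*x*y**2 - 3*y*cos(y*z) + 3*cos(z) - 2*exp(-z), -4*z*cos(x*z) + 3*z*cos(y*z) - 5*exp(x + y))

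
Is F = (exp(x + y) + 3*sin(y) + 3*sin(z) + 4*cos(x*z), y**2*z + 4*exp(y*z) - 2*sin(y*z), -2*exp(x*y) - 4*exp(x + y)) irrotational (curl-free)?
No, ∇×F = (-2*x*exp(x*y) - y**2 - 4*y*exp(y*z) + 2*y*cos(y*z) - 4*exp(x + y), -4*x*sin(x*z) + 2*y*exp(x*y) + 4*exp(x + y) + 3*cos(z), -exp(x + y) - 3*cos(y))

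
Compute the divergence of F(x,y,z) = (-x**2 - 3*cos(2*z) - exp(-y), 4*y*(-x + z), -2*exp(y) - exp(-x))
-6*x + 4*z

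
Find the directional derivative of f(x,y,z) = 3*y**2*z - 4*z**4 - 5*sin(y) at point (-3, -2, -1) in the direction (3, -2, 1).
sqrt(14)*(5*cos(2) + 2)/7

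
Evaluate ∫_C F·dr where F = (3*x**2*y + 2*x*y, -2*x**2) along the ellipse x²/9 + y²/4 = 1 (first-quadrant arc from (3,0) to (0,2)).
-36 - 81*pi/8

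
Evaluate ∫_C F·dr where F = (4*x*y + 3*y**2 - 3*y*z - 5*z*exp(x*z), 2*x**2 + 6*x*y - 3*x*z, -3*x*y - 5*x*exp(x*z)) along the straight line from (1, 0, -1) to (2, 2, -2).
-5*exp(-4) + 5*exp(-1) + 64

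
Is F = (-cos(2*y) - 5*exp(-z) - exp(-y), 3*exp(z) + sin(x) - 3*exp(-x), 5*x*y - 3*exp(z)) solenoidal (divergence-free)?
No, ∇·F = -3*exp(z)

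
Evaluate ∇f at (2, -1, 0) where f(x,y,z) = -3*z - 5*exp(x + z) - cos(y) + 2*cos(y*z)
(-5*exp(2), -sin(1), -5*exp(2) - 3)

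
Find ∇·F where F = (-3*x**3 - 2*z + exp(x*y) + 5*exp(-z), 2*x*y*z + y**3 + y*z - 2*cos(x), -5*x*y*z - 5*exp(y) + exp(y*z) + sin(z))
-9*x**2 - 5*x*y + 2*x*z + 3*y**2 + y*exp(x*y) + y*exp(y*z) + z + cos(z)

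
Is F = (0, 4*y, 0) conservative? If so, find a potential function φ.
Yes, F is conservative. φ = 2*y**2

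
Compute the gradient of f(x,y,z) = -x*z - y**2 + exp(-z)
(-z, -2*y, -x - exp(-z))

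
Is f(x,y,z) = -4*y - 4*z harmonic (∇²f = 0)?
Yes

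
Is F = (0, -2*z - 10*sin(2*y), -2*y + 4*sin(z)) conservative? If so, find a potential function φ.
Yes, F is conservative. φ = -2*y*z + 5*cos(2*y) - 4*cos(z)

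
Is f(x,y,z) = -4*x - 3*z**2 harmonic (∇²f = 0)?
No, ∇²f = -6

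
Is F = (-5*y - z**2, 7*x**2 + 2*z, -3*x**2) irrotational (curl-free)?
No, ∇×F = (-2, 6*x - 2*z, 14*x + 5)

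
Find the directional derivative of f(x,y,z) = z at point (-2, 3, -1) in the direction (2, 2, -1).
-1/3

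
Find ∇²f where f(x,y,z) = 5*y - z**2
-2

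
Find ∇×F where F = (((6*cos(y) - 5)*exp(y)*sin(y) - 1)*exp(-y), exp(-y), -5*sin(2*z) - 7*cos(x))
(0, -7*sin(x), 12*sin(y)**2 + 5*cos(y) - 6 - exp(-y))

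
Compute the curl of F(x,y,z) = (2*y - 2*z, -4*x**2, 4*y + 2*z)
(4, -2, -8*x - 2)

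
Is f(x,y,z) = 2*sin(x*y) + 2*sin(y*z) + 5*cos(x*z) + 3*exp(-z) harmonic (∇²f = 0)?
No, ∇²f = -2*x**2*sin(x*y) - 5*x**2*cos(x*z) - 2*y**2*sin(x*y) - 2*y**2*sin(y*z) - 2*z**2*sin(y*z) - 5*z**2*cos(x*z) + 3*exp(-z)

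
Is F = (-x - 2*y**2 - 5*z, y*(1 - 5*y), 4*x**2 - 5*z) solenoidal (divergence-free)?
No, ∇·F = -10*y - 5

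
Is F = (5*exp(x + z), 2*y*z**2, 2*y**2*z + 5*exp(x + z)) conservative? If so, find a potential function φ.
Yes, F is conservative. φ = y**2*z**2 + 5*exp(x + z)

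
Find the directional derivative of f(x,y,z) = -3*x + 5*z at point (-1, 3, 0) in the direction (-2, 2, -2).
-2*sqrt(3)/3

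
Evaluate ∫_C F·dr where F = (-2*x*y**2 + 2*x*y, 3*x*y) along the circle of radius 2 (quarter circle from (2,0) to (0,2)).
32/3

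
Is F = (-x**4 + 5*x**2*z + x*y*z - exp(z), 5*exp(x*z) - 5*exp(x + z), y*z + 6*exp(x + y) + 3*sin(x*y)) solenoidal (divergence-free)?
No, ∇·F = -4*x**3 + 10*x*z + y*z + y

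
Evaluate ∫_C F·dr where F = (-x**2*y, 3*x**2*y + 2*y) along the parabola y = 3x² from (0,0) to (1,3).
87/5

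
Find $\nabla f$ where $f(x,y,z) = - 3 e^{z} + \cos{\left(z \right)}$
(0, 0, -3*exp(z) - sin(z))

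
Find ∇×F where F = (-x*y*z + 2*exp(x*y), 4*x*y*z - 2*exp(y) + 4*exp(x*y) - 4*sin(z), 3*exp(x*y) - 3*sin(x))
(-4*x*y + 3*x*exp(x*y) + 4*cos(z), -x*y - 3*y*exp(x*y) + 3*cos(x), x*z - 2*x*exp(x*y) + 4*y*z + 4*y*exp(x*y))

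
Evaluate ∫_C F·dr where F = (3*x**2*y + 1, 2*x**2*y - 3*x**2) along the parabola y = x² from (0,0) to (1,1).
23/30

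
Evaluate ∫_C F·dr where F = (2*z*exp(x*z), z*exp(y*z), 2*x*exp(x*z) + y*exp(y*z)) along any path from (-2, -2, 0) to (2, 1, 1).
-3 + E + 2*exp(2)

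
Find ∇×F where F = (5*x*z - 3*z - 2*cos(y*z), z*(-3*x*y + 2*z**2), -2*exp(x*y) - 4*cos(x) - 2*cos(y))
(3*x*y - 2*x*exp(x*y) - 6*z**2 + 2*sin(y), 5*x + 2*y*exp(x*y) + 2*y*sin(y*z) - 4*sin(x) - 3, -z*(3*y + 2*sin(y*z)))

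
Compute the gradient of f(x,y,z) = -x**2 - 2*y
(-2*x, -2, 0)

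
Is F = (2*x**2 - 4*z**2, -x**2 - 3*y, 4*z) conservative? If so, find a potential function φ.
No, ∇×F = (0, -8*z, -2*x) ≠ 0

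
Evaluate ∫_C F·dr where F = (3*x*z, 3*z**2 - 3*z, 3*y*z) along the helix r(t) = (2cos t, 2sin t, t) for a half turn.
12 - 3*pi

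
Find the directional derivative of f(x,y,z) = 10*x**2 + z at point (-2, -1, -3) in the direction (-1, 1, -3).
37*sqrt(11)/11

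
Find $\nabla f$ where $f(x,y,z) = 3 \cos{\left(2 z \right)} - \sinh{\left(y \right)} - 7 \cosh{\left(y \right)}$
(0, -7*sinh(y) - cosh(y), -6*sin(2*z))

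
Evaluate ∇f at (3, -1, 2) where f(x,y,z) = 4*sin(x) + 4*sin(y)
(4*cos(3), 4*cos(1), 0)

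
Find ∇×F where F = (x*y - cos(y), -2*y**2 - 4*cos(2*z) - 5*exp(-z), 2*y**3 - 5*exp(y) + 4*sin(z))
(6*y**2 - 5*exp(y) - 8*sin(2*z) - 5*exp(-z), 0, -x - sin(y))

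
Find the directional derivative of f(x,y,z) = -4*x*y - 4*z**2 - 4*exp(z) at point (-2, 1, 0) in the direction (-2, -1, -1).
2*sqrt(6)/3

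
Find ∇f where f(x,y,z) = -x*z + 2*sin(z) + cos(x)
(-z - sin(x), 0, -x + 2*cos(z))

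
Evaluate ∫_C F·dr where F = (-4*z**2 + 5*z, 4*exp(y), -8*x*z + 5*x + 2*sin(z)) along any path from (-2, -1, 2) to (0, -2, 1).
-12 - 4*exp(-1) - 2*cos(1) + 2*cos(2) + 4*exp(-2)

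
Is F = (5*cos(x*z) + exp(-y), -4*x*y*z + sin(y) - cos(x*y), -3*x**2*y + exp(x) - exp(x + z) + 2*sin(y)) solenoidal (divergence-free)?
No, ∇·F = -4*x*z + x*sin(x*y) - 5*z*sin(x*z) - exp(x + z) + cos(y)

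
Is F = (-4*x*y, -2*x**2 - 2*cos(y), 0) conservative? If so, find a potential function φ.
Yes, F is conservative. φ = -2*x**2*y - 2*sin(y)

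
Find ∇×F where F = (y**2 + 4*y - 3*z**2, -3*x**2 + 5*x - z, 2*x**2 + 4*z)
(1, -4*x - 6*z, -6*x - 2*y + 1)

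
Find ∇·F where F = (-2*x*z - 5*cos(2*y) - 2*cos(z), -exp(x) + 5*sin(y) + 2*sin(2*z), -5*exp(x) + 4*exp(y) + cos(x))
-2*z + 5*cos(y)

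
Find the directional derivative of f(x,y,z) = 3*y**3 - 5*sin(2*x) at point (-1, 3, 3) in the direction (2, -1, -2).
-27 - 20*cos(2)/3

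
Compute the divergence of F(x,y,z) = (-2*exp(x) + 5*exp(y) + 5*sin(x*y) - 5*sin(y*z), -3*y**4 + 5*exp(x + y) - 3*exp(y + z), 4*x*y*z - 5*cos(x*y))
4*x*y - 12*y**3 + 5*y*cos(x*y) - 2*exp(x) + 5*exp(x + y) - 3*exp(y + z)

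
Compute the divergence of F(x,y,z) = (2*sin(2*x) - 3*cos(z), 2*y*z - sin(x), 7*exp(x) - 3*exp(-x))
2*z + 4*cos(2*x)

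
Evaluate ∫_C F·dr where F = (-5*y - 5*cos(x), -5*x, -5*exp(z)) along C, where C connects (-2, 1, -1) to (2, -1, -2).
-10*sin(2) - 5*exp(-2) + 5*exp(-1)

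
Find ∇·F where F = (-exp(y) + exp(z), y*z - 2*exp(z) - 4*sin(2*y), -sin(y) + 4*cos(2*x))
z - 8*cos(2*y)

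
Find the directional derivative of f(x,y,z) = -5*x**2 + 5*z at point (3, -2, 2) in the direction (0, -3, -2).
-10*sqrt(13)/13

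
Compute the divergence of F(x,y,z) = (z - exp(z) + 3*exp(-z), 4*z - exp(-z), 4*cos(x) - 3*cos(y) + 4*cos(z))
-4*sin(z)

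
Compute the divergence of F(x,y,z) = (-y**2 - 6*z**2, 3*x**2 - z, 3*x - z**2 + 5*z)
5 - 2*z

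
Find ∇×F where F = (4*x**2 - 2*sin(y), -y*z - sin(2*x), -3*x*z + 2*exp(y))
(y + 2*exp(y), 3*z, -2*cos(2*x) + 2*cos(y))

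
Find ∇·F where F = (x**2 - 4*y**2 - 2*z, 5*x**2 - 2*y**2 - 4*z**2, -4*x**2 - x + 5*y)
2*x - 4*y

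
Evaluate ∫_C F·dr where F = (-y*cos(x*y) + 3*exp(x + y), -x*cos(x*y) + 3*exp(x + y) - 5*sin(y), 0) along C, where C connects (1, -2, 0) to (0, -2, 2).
-3*exp(-1) - sin(2) + 3*exp(-2)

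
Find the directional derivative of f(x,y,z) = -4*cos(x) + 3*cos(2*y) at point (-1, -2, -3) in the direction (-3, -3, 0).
sqrt(2)*(2*sin(1) - 3*sin(4))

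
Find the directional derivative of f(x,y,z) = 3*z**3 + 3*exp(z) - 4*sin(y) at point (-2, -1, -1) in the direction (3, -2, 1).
sqrt(14)*(3 + 8*E*cos(1) + 9*E)*exp(-1)/14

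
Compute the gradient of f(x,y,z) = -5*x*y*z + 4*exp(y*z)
(-5*y*z, z*(-5*x + 4*exp(y*z)), y*(-5*x + 4*exp(y*z)))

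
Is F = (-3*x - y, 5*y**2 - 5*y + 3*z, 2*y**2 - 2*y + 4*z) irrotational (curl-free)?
No, ∇×F = (4*y - 5, 0, 1)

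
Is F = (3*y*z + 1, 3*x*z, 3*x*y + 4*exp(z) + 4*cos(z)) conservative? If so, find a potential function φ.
Yes, F is conservative. φ = 3*x*y*z + x + 4*exp(z) + 4*sin(z)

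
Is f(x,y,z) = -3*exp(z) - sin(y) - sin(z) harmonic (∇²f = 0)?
No, ∇²f = -3*exp(z) + sin(y) + sin(z)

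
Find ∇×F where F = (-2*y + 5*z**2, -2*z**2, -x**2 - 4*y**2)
(-8*y + 4*z, 2*x + 10*z, 2)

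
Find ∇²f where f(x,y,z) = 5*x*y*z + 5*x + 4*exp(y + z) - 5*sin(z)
8*exp(y + z) + 5*sin(z)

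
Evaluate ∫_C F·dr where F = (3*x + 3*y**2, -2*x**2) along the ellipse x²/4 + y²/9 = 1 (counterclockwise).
0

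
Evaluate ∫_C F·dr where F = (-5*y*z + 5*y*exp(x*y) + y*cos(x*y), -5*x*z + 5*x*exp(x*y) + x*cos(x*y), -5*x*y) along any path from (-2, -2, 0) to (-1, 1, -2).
-5*exp(4) - 10 - sin(1) - sin(4) + 5*exp(-1)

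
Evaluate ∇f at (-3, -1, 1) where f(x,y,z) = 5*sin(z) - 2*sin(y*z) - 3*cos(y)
(0, -3*sin(1) - 2*cos(1), 7*cos(1))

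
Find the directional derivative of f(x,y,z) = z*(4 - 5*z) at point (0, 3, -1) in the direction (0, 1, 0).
0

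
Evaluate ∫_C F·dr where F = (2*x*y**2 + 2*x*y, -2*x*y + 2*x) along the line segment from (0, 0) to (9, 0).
0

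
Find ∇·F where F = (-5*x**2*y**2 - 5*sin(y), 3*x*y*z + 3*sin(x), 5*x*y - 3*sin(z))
-10*x*y**2 + 3*x*z - 3*cos(z)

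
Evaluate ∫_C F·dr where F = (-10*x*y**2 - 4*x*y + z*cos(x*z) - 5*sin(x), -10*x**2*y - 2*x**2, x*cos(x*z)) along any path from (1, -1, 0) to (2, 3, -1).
-201 - 5*cos(1) + 5*cos(2) - sin(2)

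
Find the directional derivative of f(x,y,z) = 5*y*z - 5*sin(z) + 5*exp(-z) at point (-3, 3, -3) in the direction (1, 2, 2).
-10*exp(3)/3 - 10*cos(3)/3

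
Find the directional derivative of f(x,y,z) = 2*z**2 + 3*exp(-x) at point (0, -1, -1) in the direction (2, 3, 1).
-5*sqrt(14)/7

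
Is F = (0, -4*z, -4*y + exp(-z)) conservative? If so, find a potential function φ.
Yes, F is conservative. φ = -4*y*z - exp(-z)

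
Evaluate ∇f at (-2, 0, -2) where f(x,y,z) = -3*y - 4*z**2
(0, -3, 16)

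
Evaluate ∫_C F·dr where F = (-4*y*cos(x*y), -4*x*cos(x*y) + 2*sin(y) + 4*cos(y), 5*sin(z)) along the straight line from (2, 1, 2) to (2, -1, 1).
-8*sin(1) - 5*cos(1) + 5*cos(2) + 8*sin(2)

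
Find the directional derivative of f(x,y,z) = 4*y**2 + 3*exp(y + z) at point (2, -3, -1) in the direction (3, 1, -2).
3*sqrt(14)*(-8*exp(4) - 1)*exp(-4)/14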